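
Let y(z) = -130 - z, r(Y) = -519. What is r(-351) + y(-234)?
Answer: -415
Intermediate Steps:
r(-351) + y(-234) = -519 + (-130 - 1*(-234)) = -519 + (-130 + 234) = -519 + 104 = -415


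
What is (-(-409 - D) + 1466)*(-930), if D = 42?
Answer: -1782810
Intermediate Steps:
(-(-409 - D) + 1466)*(-930) = (-(-409 - 1*42) + 1466)*(-930) = (-(-409 - 42) + 1466)*(-930) = (-1*(-451) + 1466)*(-930) = (451 + 1466)*(-930) = 1917*(-930) = -1782810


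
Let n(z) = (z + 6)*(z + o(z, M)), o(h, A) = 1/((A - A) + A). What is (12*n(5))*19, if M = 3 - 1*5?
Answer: 11286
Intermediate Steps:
M = -2 (M = 3 - 5 = -2)
o(h, A) = 1/A (o(h, A) = 1/(0 + A) = 1/A)
n(z) = (6 + z)*(-½ + z) (n(z) = (z + 6)*(z + 1/(-2)) = (6 + z)*(z - ½) = (6 + z)*(-½ + z))
(12*n(5))*19 = (12*(-3 + 5² + (11/2)*5))*19 = (12*(-3 + 25 + 55/2))*19 = (12*(99/2))*19 = 594*19 = 11286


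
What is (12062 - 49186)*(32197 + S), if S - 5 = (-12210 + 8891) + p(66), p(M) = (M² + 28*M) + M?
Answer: -1305019972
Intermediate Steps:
p(M) = M² + 29*M
S = 2956 (S = 5 + ((-12210 + 8891) + 66*(29 + 66)) = 5 + (-3319 + 66*95) = 5 + (-3319 + 6270) = 5 + 2951 = 2956)
(12062 - 49186)*(32197 + S) = (12062 - 49186)*(32197 + 2956) = -37124*35153 = -1305019972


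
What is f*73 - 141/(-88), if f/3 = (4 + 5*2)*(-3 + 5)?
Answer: 539757/88 ≈ 6133.6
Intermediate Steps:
f = 84 (f = 3*((4 + 5*2)*(-3 + 5)) = 3*((4 + 10)*2) = 3*(14*2) = 3*28 = 84)
f*73 - 141/(-88) = 84*73 - 141/(-88) = 6132 - 141*(-1/88) = 6132 + 141/88 = 539757/88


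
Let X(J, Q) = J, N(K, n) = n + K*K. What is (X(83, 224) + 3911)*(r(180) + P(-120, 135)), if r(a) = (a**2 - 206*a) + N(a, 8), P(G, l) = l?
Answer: 111284822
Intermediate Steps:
N(K, n) = n + K**2
r(a) = 8 - 206*a + 2*a**2 (r(a) = (a**2 - 206*a) + (8 + a**2) = 8 - 206*a + 2*a**2)
(X(83, 224) + 3911)*(r(180) + P(-120, 135)) = (83 + 3911)*((8 - 206*180 + 2*180**2) + 135) = 3994*((8 - 37080 + 2*32400) + 135) = 3994*((8 - 37080 + 64800) + 135) = 3994*(27728 + 135) = 3994*27863 = 111284822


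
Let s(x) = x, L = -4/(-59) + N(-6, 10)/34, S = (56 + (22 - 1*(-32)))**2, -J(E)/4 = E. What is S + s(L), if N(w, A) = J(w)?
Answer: 12137076/1003 ≈ 12101.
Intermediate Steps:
J(E) = -4*E
S = 12100 (S = (56 + (22 + 32))**2 = (56 + 54)**2 = 110**2 = 12100)
N(w, A) = -4*w
L = 776/1003 (L = -4/(-59) - 4*(-6)/34 = -4*(-1/59) + 24*(1/34) = 4/59 + 12/17 = 776/1003 ≈ 0.77368)
S + s(L) = 12100 + 776/1003 = 12137076/1003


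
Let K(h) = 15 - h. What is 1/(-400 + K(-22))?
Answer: -1/363 ≈ -0.0027548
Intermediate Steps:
1/(-400 + K(-22)) = 1/(-400 + (15 - 1*(-22))) = 1/(-400 + (15 + 22)) = 1/(-400 + 37) = 1/(-363) = -1/363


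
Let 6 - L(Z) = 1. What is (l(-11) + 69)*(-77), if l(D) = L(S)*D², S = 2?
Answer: -51898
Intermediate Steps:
L(Z) = 5 (L(Z) = 6 - 1*1 = 6 - 1 = 5)
l(D) = 5*D²
(l(-11) + 69)*(-77) = (5*(-11)² + 69)*(-77) = (5*121 + 69)*(-77) = (605 + 69)*(-77) = 674*(-77) = -51898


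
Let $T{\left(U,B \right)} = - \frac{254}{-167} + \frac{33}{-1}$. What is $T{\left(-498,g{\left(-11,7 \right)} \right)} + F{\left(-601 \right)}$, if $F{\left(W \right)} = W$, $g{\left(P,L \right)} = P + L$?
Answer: $- \frac{105624}{167} \approx -632.48$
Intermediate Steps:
$g{\left(P,L \right)} = L + P$
$T{\left(U,B \right)} = - \frac{5257}{167}$ ($T{\left(U,B \right)} = \left(-254\right) \left(- \frac{1}{167}\right) + 33 \left(-1\right) = \frac{254}{167} - 33 = - \frac{5257}{167}$)
$T{\left(-498,g{\left(-11,7 \right)} \right)} + F{\left(-601 \right)} = - \frac{5257}{167} - 601 = - \frac{105624}{167}$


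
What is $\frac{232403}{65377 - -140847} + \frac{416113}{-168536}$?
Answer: $- \frac{5830526913}{4344521008} \approx -1.342$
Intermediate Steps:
$\frac{232403}{65377 - -140847} + \frac{416113}{-168536} = \frac{232403}{65377 + 140847} + 416113 \left(- \frac{1}{168536}\right) = \frac{232403}{206224} - \frac{416113}{168536} = - \frac{5830526913}{4344521008}$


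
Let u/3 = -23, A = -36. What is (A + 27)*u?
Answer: 621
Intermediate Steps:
u = -69 (u = 3*(-23) = -69)
(A + 27)*u = (-36 + 27)*(-69) = -9*(-69) = 621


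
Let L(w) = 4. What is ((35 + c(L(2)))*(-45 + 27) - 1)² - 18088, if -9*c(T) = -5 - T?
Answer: 403113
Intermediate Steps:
c(T) = 5/9 + T/9 (c(T) = -(-5 - T)/9 = 5/9 + T/9)
((35 + c(L(2)))*(-45 + 27) - 1)² - 18088 = ((35 + (5/9 + (⅑)*4))*(-45 + 27) - 1)² - 18088 = ((35 + (5/9 + 4/9))*(-18) - 1)² - 18088 = ((35 + 1)*(-18) - 1)² - 18088 = (36*(-18) - 1)² - 18088 = (-648 - 1)² - 18088 = (-649)² - 18088 = 421201 - 18088 = 403113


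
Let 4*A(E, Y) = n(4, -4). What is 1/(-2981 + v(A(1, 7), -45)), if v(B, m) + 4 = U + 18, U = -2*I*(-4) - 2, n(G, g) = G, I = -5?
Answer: -1/3009 ≈ -0.00033234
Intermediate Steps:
A(E, Y) = 1 (A(E, Y) = (1/4)*4 = 1)
U = -42 (U = -2*(-5)*(-4) - 2 = 10*(-4) - 2 = -40 - 2 = -42)
v(B, m) = -28 (v(B, m) = -4 + (-42 + 18) = -4 - 24 = -28)
1/(-2981 + v(A(1, 7), -45)) = 1/(-2981 - 28) = 1/(-3009) = -1/3009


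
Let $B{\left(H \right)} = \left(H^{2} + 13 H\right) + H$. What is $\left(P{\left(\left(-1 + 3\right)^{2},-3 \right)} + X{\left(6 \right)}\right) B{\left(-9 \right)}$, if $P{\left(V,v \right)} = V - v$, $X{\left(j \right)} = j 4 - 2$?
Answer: $-1305$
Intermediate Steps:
$B{\left(H \right)} = H^{2} + 14 H$
$X{\left(j \right)} = -2 + 4 j$ ($X{\left(j \right)} = 4 j - 2 = -2 + 4 j$)
$\left(P{\left(\left(-1 + 3\right)^{2},-3 \right)} + X{\left(6 \right)}\right) B{\left(-9 \right)} = \left(\left(\left(-1 + 3\right)^{2} - -3\right) + \left(-2 + 4 \cdot 6\right)\right) \left(- 9 \left(14 - 9\right)\right) = \left(\left(2^{2} + 3\right) + \left(-2 + 24\right)\right) \left(\left(-9\right) 5\right) = \left(\left(4 + 3\right) + 22\right) \left(-45\right) = \left(7 + 22\right) \left(-45\right) = 29 \left(-45\right) = -1305$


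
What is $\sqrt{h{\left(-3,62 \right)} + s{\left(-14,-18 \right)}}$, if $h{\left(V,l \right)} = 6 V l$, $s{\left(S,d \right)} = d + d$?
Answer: $24 i \sqrt{2} \approx 33.941 i$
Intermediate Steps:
$s{\left(S,d \right)} = 2 d$
$h{\left(V,l \right)} = 6 V l$
$\sqrt{h{\left(-3,62 \right)} + s{\left(-14,-18 \right)}} = \sqrt{6 \left(-3\right) 62 + 2 \left(-18\right)} = \sqrt{-1116 - 36} = \sqrt{-1152} = 24 i \sqrt{2}$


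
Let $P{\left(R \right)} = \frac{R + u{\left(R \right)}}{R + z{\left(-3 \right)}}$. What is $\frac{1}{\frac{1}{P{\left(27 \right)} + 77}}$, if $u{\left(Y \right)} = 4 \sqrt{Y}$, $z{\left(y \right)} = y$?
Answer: $\frac{625}{8} + \frac{\sqrt{3}}{2} \approx 78.991$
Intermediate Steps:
$P{\left(R \right)} = \frac{R + 4 \sqrt{R}}{-3 + R}$ ($P{\left(R \right)} = \frac{R + 4 \sqrt{R}}{R - 3} = \frac{R + 4 \sqrt{R}}{-3 + R}$)
$\frac{1}{\frac{1}{P{\left(27 \right)} + 77}} = \frac{1}{\frac{1}{\frac{27 + 4 \sqrt{27}}{-3 + 27} + 77}} = \frac{1}{\frac{1}{\frac{27 + 4 \cdot 3 \sqrt{3}}{24} + 77}} = \frac{1}{\frac{1}{\frac{27 + 12 \sqrt{3}}{24} + 77}} = \frac{1}{\frac{1}{\left(\frac{9}{8} + \frac{\sqrt{3}}{2}\right) + 77}} = \frac{1}{\frac{1}{\frac{625}{8} + \frac{\sqrt{3}}{2}}} = \frac{625}{8} + \frac{\sqrt{3}}{2}$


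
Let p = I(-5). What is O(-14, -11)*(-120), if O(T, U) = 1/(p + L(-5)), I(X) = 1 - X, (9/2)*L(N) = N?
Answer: -270/11 ≈ -24.545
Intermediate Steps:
L(N) = 2*N/9
p = 6 (p = 1 - 1*(-5) = 1 + 5 = 6)
O(T, U) = 9/44 (O(T, U) = 1/(6 + (2/9)*(-5)) = 1/(6 - 10/9) = 1/(44/9) = 9/44)
O(-14, -11)*(-120) = (9/44)*(-120) = -270/11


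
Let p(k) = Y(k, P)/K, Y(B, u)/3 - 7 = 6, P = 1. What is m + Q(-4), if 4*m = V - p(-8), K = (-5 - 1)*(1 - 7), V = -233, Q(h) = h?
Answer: -3001/48 ≈ -62.521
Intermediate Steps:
K = 36 (K = -6*(-6) = 36)
Y(B, u) = 39 (Y(B, u) = 21 + 3*6 = 21 + 18 = 39)
p(k) = 13/12 (p(k) = 39/36 = 39*(1/36) = 13/12)
m = -2809/48 (m = (-233 - 1*13/12)/4 = (-233 - 13/12)/4 = (¼)*(-2809/12) = -2809/48 ≈ -58.521)
m + Q(-4) = -2809/48 - 4 = -3001/48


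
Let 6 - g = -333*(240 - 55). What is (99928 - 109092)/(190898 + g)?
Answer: -9164/252509 ≈ -0.036292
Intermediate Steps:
g = 61611 (g = 6 - (-333)*(240 - 55) = 6 - (-333)*185 = 6 - 1*(-61605) = 6 + 61605 = 61611)
(99928 - 109092)/(190898 + g) = (99928 - 109092)/(190898 + 61611) = -9164/252509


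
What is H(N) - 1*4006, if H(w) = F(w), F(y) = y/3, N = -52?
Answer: -12070/3 ≈ -4023.3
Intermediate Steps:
F(y) = y/3
H(w) = w/3
H(N) - 1*4006 = (⅓)*(-52) - 1*4006 = -52/3 - 4006 = -12070/3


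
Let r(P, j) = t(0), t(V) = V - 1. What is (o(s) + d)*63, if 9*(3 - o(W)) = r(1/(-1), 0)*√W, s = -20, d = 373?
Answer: 23688 + 14*I*√5 ≈ 23688.0 + 31.305*I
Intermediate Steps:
t(V) = -1 + V
r(P, j) = -1 (r(P, j) = -1 + 0 = -1)
o(W) = 3 + √W/9 (o(W) = 3 - (-1)*√W/9 = 3 + √W/9)
(o(s) + d)*63 = ((3 + √(-20)/9) + 373)*63 = ((3 + (2*I*√5)/9) + 373)*63 = ((3 + 2*I*√5/9) + 373)*63 = (376 + 2*I*√5/9)*63 = 23688 + 14*I*√5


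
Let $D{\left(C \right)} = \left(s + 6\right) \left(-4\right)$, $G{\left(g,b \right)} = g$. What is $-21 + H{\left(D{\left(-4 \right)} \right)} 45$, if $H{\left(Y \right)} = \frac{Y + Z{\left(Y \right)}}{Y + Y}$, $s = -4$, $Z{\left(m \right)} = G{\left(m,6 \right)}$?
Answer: $24$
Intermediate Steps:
$Z{\left(m \right)} = m$
$D{\left(C \right)} = -8$ ($D{\left(C \right)} = \left(-4 + 6\right) \left(-4\right) = 2 \left(-4\right) = -8$)
$H{\left(Y \right)} = 1$ ($H{\left(Y \right)} = \frac{Y + Y}{Y + Y} = \frac{2 Y}{2 Y} = 2 Y \frac{1}{2 Y} = 1$)
$-21 + H{\left(D{\left(-4 \right)} \right)} 45 = -21 + 1 \cdot 45 = -21 + 45 = 24$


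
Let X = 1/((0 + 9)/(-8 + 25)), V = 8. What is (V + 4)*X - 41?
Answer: -55/3 ≈ -18.333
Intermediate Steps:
X = 17/9 (X = 1/(9/17) = 17/9 ≈ 1.8889)
(V + 4)*X - 41 = (8 + 4)*(17/9) - 41 = 12*(17/9) - 41 = 68/3 - 41 = -55/3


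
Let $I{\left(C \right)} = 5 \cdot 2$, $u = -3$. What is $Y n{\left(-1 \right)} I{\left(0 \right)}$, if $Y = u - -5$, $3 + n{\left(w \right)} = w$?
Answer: $-80$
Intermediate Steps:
$n{\left(w \right)} = -3 + w$
$Y = 2$ ($Y = -3 - -5 = -3 + 5 = 2$)
$I{\left(C \right)} = 10$
$Y n{\left(-1 \right)} I{\left(0 \right)} = 2 \left(-3 - 1\right) 10 = 2 \left(-4\right) 10 = \left(-8\right) 10 = -80$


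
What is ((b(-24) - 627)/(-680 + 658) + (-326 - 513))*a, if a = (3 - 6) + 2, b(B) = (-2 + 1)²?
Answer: 8916/11 ≈ 810.54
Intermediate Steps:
b(B) = 1 (b(B) = (-1)² = 1)
a = -1 (a = -3 + 2 = -1)
((b(-24) - 627)/(-680 + 658) + (-326 - 513))*a = ((1 - 627)/(-680 + 658) + (-326 - 513))*(-1) = (-626/(-22) - 839)*(-1) = (-626*(-1/22) - 839)*(-1) = (313/11 - 839)*(-1) = -8916/11*(-1) = 8916/11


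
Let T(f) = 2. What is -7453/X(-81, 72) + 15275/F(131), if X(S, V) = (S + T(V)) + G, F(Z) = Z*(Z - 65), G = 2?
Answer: 5964983/60522 ≈ 98.559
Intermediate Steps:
F(Z) = Z*(-65 + Z)
X(S, V) = 4 + S (X(S, V) = (S + 2) + 2 = (2 + S) + 2 = 4 + S)
-7453/X(-81, 72) + 15275/F(131) = -7453/(4 - 81) + 15275/((131*(-65 + 131))) = -7453/(-77) + 15275/((131*66)) = -7453*(-1/77) + 15275/8646 = 7453/77 + 15275*(1/8646) = 7453/77 + 15275/8646 = 5964983/60522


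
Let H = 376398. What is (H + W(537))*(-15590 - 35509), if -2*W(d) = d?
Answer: -38439682641/2 ≈ -1.9220e+10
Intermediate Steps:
W(d) = -d/2
(H + W(537))*(-15590 - 35509) = (376398 - ½*537)*(-15590 - 35509) = (376398 - 537/2)*(-51099) = (752259/2)*(-51099) = -38439682641/2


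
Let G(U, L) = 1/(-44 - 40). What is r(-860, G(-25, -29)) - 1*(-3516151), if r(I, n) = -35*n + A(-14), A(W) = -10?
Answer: 42193697/12 ≈ 3.5161e+6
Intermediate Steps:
G(U, L) = -1/84 (G(U, L) = 1/(-84) = -1/84)
r(I, n) = -10 - 35*n (r(I, n) = -35*n - 10 = -10 - 35*n)
r(-860, G(-25, -29)) - 1*(-3516151) = (-10 - 35*(-1/84)) - 1*(-3516151) = (-10 + 5/12) + 3516151 = -115/12 + 3516151 = 42193697/12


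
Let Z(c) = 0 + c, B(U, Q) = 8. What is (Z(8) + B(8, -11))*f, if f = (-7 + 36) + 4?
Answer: 528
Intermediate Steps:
Z(c) = c
f = 33 (f = 29 + 4 = 33)
(Z(8) + B(8, -11))*f = (8 + 8)*33 = 16*33 = 528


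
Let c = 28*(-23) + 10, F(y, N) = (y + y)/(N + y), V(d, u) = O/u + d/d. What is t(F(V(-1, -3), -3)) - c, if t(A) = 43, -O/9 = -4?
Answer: 677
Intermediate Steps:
O = 36 (O = -9*(-4) = 36)
V(d, u) = 1 + 36/u (V(d, u) = 36/u + d/d = 36/u + 1 = 1 + 36/u)
F(y, N) = 2*y/(N + y) (F(y, N) = (2*y)/(N + y) = 2*y/(N + y))
c = -634 (c = -644 + 10 = -634)
t(F(V(-1, -3), -3)) - c = 43 - 1*(-634) = 43 + 634 = 677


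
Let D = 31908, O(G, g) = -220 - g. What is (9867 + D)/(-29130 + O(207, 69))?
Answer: -41775/29419 ≈ -1.4200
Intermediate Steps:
(9867 + D)/(-29130 + O(207, 69)) = (9867 + 31908)/(-29130 + (-220 - 1*69)) = 41775/(-29130 + (-220 - 69)) = 41775/(-29130 - 289) = 41775/(-29419) = 41775*(-1/29419) = -41775/29419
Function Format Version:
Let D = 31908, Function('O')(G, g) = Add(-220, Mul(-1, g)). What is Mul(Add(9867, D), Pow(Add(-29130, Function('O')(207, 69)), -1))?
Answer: Rational(-41775, 29419) ≈ -1.4200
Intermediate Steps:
Mul(Add(9867, D), Pow(Add(-29130, Function('O')(207, 69)), -1)) = Mul(Add(9867, 31908), Pow(Add(-29130, Add(-220, Mul(-1, 69))), -1)) = Mul(41775, Pow(Add(-29130, Add(-220, -69)), -1)) = Mul(41775, Pow(Add(-29130, -289), -1)) = Mul(41775, Pow(-29419, -1)) = Mul(41775, Rational(-1, 29419)) = Rational(-41775, 29419)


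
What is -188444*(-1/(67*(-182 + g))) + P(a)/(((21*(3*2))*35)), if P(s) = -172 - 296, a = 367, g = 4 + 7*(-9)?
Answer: -46588602/3956015 ≈ -11.777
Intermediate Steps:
g = -59 (g = 4 - 63 = -59)
P(s) = -468
-188444*(-1/(67*(-182 + g))) + P(a)/(((21*(3*2))*35)) = -188444*(-1/(67*(-182 - 59))) - 468/((21*(3*2))*35) = -188444/((-67*(-241))) - 468/((21*6)*35) = -188444/16147 - 468/(126*35) = -188444*1/16147 - 468/4410 = -188444/16147 - 468*1/4410 = -188444/16147 - 26/245 = -46588602/3956015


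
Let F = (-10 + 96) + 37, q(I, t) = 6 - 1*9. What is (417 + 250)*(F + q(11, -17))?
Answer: 80040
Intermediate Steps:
q(I, t) = -3 (q(I, t) = 6 - 9 = -3)
F = 123 (F = 86 + 37 = 123)
(417 + 250)*(F + q(11, -17)) = (417 + 250)*(123 - 3) = 667*120 = 80040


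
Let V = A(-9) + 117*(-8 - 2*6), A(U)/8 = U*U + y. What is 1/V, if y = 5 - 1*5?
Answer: -1/1692 ≈ -0.00059102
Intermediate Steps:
y = 0 (y = 5 - 5 = 0)
A(U) = 8*U² (A(U) = 8*(U*U + 0) = 8*(U² + 0) = 8*U²)
V = -1692 (V = 8*(-9)² + 117*(-8 - 2*6) = 8*81 + 117*(-8 - 12) = 648 + 117*(-20) = 648 - 2340 = -1692)
1/V = 1/(-1692) = -1/1692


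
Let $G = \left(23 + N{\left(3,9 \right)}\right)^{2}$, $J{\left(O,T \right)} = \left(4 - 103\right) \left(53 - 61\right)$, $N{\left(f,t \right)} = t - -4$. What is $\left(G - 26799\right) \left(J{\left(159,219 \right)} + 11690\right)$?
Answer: $-318328446$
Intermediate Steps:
$N{\left(f,t \right)} = 4 + t$ ($N{\left(f,t \right)} = t + 4 = 4 + t$)
$J{\left(O,T \right)} = 792$ ($J{\left(O,T \right)} = \left(-99\right) \left(-8\right) = 792$)
$G = 1296$ ($G = \left(23 + \left(4 + 9\right)\right)^{2} = \left(23 + 13\right)^{2} = 36^{2} = 1296$)
$\left(G - 26799\right) \left(J{\left(159,219 \right)} + 11690\right) = \left(1296 - 26799\right) \left(792 + 11690\right) = \left(-25503\right) 12482 = -318328446$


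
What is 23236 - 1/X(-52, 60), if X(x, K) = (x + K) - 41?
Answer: 766789/33 ≈ 23236.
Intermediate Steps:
X(x, K) = -41 + K + x (X(x, K) = (K + x) - 41 = -41 + K + x)
23236 - 1/X(-52, 60) = 23236 - 1/(-41 + 60 - 52) = 23236 - 1/(-33) = 23236 - 1*(-1/33) = 23236 + 1/33 = 766789/33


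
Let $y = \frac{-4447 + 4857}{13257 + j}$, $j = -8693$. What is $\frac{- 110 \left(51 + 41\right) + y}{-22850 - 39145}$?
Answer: $\frac{4618727}{28294518} \approx 0.16324$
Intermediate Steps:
$y = \frac{205}{2282}$ ($y = \frac{-4447 + 4857}{13257 - 8693} = \frac{410}{4564} = 410 \cdot \frac{1}{4564} = \frac{205}{2282} \approx 0.089833$)
$\frac{- 110 \left(51 + 41\right) + y}{-22850 - 39145} = \frac{- 110 \left(51 + 41\right) + \frac{205}{2282}}{-22850 - 39145} = \frac{\left(-110\right) 92 + \frac{205}{2282}}{-61995} = \left(-10120 + \frac{205}{2282}\right) \left(- \frac{1}{61995}\right) = \left(- \frac{23093635}{2282}\right) \left(- \frac{1}{61995}\right) = \frac{4618727}{28294518}$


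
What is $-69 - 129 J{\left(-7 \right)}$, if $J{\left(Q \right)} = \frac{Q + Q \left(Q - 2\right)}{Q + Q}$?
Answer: $447$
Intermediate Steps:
$J{\left(Q \right)} = \frac{Q + Q \left(-2 + Q\right)}{2 Q}$
$-69 - 129 J{\left(-7 \right)} = -69 - 129 \left(- \frac{1}{2} + \frac{1}{2} \left(-7\right)\right) = -69 - 129 \left(- \frac{1}{2} - \frac{7}{2}\right) = -69 - -516 = -69 + 516 = 447$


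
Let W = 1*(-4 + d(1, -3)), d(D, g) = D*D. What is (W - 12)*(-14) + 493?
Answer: 703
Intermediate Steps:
d(D, g) = D²
W = -3 (W = 1*(-4 + 1²) = 1*(-4 + 1) = 1*(-3) = -3)
(W - 12)*(-14) + 493 = (-3 - 12)*(-14) + 493 = -15*(-14) + 493 = 210 + 493 = 703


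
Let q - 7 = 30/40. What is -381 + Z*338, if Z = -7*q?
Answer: -37435/2 ≈ -18718.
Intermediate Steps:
q = 31/4 (q = 7 + 30/40 = 7 + 30*(1/40) = 7 + 3/4 = 31/4 ≈ 7.7500)
Z = -217/4 (Z = -7*31/4 = -217/4 ≈ -54.250)
-381 + Z*338 = -381 - 217/4*338 = -381 - 36673/2 = -37435/2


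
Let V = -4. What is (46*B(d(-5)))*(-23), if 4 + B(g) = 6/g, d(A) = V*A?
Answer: 19573/5 ≈ 3914.6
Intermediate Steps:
d(A) = -4*A
B(g) = -4 + 6/g
(46*B(d(-5)))*(-23) = (46*(-4 + 6/((-4*(-5)))))*(-23) = (46*(-4 + 6/20))*(-23) = (46*(-4 + 6*(1/20)))*(-23) = (46*(-4 + 3/10))*(-23) = (46*(-37/10))*(-23) = -851/5*(-23) = 19573/5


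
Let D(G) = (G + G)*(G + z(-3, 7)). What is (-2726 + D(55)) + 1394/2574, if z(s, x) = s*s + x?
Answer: 6543805/1287 ≈ 5084.5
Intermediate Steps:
z(s, x) = x + s² (z(s, x) = s² + x = x + s²)
D(G) = 2*G*(16 + G) (D(G) = (G + G)*(G + (7 + (-3)²)) = (2*G)*(G + (7 + 9)) = (2*G)*(G + 16) = (2*G)*(16 + G) = 2*G*(16 + G))
(-2726 + D(55)) + 1394/2574 = (-2726 + 2*55*(16 + 55)) + 1394/2574 = (-2726 + 2*55*71) + 1394*(1/2574) = (-2726 + 7810) + 697/1287 = 5084 + 697/1287 = 6543805/1287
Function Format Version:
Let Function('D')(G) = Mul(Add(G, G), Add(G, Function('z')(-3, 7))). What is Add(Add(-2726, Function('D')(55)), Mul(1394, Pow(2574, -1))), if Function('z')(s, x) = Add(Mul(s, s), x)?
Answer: Rational(6543805, 1287) ≈ 5084.5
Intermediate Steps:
Function('z')(s, x) = Add(x, Pow(s, 2)) (Function('z')(s, x) = Add(Pow(s, 2), x) = Add(x, Pow(s, 2)))
Function('D')(G) = Mul(2, G, Add(16, G)) (Function('D')(G) = Mul(Add(G, G), Add(G, Add(7, Pow(-3, 2)))) = Mul(Mul(2, G), Add(G, Add(7, 9))) = Mul(Mul(2, G), Add(G, 16)) = Mul(Mul(2, G), Add(16, G)) = Mul(2, G, Add(16, G)))
Add(Add(-2726, Function('D')(55)), Mul(1394, Pow(2574, -1))) = Add(Add(-2726, Mul(2, 55, Add(16, 55))), Mul(1394, Pow(2574, -1))) = Add(Add(-2726, Mul(2, 55, 71)), Mul(1394, Rational(1, 2574))) = Add(Add(-2726, 7810), Rational(697, 1287)) = Add(5084, Rational(697, 1287)) = Rational(6543805, 1287)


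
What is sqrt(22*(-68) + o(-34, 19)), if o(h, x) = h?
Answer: 3*I*sqrt(170) ≈ 39.115*I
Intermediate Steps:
sqrt(22*(-68) + o(-34, 19)) = sqrt(22*(-68) - 34) = sqrt(-1496 - 34) = sqrt(-1530) = 3*I*sqrt(170)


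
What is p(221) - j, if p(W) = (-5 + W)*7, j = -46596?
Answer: 48108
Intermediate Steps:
p(W) = -35 + 7*W
p(221) - j = (-35 + 7*221) - 1*(-46596) = (-35 + 1547) + 46596 = 1512 + 46596 = 48108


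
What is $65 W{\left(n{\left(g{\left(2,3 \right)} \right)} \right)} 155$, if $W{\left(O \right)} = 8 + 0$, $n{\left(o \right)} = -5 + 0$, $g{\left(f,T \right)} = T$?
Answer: $80600$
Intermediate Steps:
$n{\left(o \right)} = -5$
$W{\left(O \right)} = 8$
$65 W{\left(n{\left(g{\left(2,3 \right)} \right)} \right)} 155 = 65 \cdot 8 \cdot 155 = 520 \cdot 155 = 80600$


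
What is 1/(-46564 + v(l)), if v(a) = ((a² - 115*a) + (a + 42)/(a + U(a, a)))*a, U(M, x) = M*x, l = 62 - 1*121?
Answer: -58/37830947 ≈ -1.5331e-6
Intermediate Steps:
l = -59 (l = 62 - 121 = -59)
v(a) = a*(a² - 115*a + (42 + a)/(a + a²)) (v(a) = ((a² - 115*a) + (a + 42)/(a + a*a))*a = ((a² - 115*a) + (42 + a)/(a + a²))*a = (a² - 115*a + (42 + a)/(a + a²))*a = a*(a² - 115*a + (42 + a)/(a + a²)))
1/(-46564 + v(l)) = 1/(-46564 + (42 - 59 + (-59)⁴ - 115*(-59)² - 114*(-59)³)/(1 - 59)) = 1/(-46564 + (42 - 59 + 12117361 - 115*3481 - 114*(-205379))/(-58)) = 1/(-46564 - (42 - 59 + 12117361 - 400315 + 23413206)/58) = 1/(-46564 - 1/58*35130235) = 1/(-46564 - 35130235/58) = 1/(-37830947/58) = -58/37830947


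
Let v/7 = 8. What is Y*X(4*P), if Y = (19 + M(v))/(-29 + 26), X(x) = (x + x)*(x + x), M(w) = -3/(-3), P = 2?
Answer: -5120/3 ≈ -1706.7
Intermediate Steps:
v = 56 (v = 7*8 = 56)
M(w) = 1 (M(w) = -3*(-⅓) = 1)
X(x) = 4*x² (X(x) = (2*x)*(2*x) = 4*x²)
Y = -20/3 (Y = (19 + 1)/(-29 + 26) = 20/(-3) = 20*(-⅓) = -20/3 ≈ -6.6667)
Y*X(4*P) = -80*(4*2)²/3 = -80*8²/3 = -80*64/3 = -20/3*256 = -5120/3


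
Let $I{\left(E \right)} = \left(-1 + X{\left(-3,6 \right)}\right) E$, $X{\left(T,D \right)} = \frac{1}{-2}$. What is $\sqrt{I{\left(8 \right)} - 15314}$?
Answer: $i \sqrt{15326} \approx 123.8 i$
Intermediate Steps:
$X{\left(T,D \right)} = - \frac{1}{2}$
$I{\left(E \right)} = - \frac{3 E}{2}$ ($I{\left(E \right)} = \left(-1 - \frac{1}{2}\right) E = - \frac{3 E}{2}$)
$\sqrt{I{\left(8 \right)} - 15314} = \sqrt{\left(- \frac{3}{2}\right) 8 - 15314} = \sqrt{-12 - 15314} = \sqrt{-15326} = i \sqrt{15326}$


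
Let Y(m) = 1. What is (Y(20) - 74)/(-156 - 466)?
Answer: 73/622 ≈ 0.11736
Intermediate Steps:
(Y(20) - 74)/(-156 - 466) = (1 - 74)/(-156 - 466) = -73/(-622) = -73*(-1/622) = 73/622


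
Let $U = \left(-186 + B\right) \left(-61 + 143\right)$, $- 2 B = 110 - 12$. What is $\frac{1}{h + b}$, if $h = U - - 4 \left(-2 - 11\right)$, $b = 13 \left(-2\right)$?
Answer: $- \frac{1}{19348} \approx -5.1685 \cdot 10^{-5}$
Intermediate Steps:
$B = -49$ ($B = - \frac{110 - 12}{2} = \left(- \frac{1}{2}\right) 98 = -49$)
$U = -19270$ ($U = \left(-186 - 49\right) \left(-61 + 143\right) = \left(-235\right) 82 = -19270$)
$b = -26$
$h = -19322$ ($h = -19270 - - 4 \left(-2 - 11\right) = -19270 - \left(-4\right) \left(-13\right) = -19270 - 52 = -19322$)
$\frac{1}{h + b} = \frac{1}{-19322 - 26} = \frac{1}{-19348} = - \frac{1}{19348}$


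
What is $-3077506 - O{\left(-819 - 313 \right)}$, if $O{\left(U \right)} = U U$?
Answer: $-4358930$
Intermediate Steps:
$O{\left(U \right)} = U^{2}$
$-3077506 - O{\left(-819 - 313 \right)} = -3077506 - \left(-819 - 313\right)^{2} = -3077506 - \left(-1132\right)^{2} = -3077506 - 1281424 = -4358930$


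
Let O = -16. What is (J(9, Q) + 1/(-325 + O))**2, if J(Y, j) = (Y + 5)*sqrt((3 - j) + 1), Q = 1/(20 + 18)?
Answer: 1720726257/2209339 - 14*sqrt(5738)/6479 ≈ 778.68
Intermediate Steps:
Q = 1/38 ≈ 0.026316
J(Y, j) = sqrt(4 - j)*(5 + Y) (J(Y, j) = (5 + Y)*sqrt(4 - j) = sqrt(4 - j)*(5 + Y))
(J(9, Q) + 1/(-325 + O))**2 = (sqrt(4 - 1*1/38)*(5 + 9) + 1/(-325 - 16))**2 = (sqrt(4 - 1/38)*14 + 1/(-341))**2 = (sqrt(151/38)*14 - 1/341)**2 = ((sqrt(5738)/38)*14 - 1/341)**2 = (7*sqrt(5738)/19 - 1/341)**2 = (-1/341 + 7*sqrt(5738)/19)**2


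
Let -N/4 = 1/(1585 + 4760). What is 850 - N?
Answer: 5393254/6345 ≈ 850.00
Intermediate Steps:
N = -4/6345 (N = -4/(1585 + 4760) = -4/6345 ≈ -0.00063042)
850 - N = 850 - 1*(-4/6345) = 850 + 4/6345 = 5393254/6345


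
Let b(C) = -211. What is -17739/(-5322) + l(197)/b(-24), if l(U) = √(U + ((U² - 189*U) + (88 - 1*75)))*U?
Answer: 5913/1774 - 197*√1786/211 ≈ -36.124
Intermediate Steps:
l(U) = U*√(13 + U² - 188*U) (l(U) = √(U + ((U² - 189*U) + (88 - 75)))*U = √(U + ((U² - 189*U) + 13))*U = √(U + (13 + U² - 189*U))*U = √(13 + U² - 188*U)*U = U*√(13 + U² - 188*U))
-17739/(-5322) + l(197)/b(-24) = -17739/(-5322) + (197*√(13 + 197² - 188*197))/(-211) = -17739*(-1/5322) + (197*√(13 + 38809 - 37036))*(-1/211) = 5913/1774 + (197*√1786)*(-1/211) = 5913/1774 - 197*√1786/211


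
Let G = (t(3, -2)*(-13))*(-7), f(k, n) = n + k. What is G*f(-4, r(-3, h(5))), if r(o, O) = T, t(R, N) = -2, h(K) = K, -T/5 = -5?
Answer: -3822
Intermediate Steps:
T = 25 (T = -5*(-5) = 25)
r(o, O) = 25
f(k, n) = k + n
G = -182 (G = -2*(-13)*(-7) = 26*(-7) = -182)
G*f(-4, r(-3, h(5))) = -182*(-4 + 25) = -182*21 = -3822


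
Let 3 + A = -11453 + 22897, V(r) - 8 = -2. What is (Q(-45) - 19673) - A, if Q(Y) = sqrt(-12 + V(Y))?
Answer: -31114 + I*sqrt(6) ≈ -31114.0 + 2.4495*I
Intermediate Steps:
V(r) = 6 (V(r) = 8 - 2 = 6)
A = 11441 (A = -3 + (-11453 + 22897) = -3 + 11444 = 11441)
Q(Y) = I*sqrt(6) (Q(Y) = sqrt(-12 + 6) = sqrt(-6) = I*sqrt(6))
(Q(-45) - 19673) - A = (I*sqrt(6) - 19673) - 1*11441 = (-19673 + I*sqrt(6)) - 11441 = -31114 + I*sqrt(6)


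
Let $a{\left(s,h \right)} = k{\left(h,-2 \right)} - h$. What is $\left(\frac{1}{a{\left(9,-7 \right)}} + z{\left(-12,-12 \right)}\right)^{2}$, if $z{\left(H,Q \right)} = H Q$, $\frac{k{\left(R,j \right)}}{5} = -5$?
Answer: $\frac{6713281}{324} \approx 20720.0$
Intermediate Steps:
$k{\left(R,j \right)} = -25$ ($k{\left(R,j \right)} = 5 \left(-5\right) = -25$)
$a{\left(s,h \right)} = -25 - h$
$\left(\frac{1}{a{\left(9,-7 \right)}} + z{\left(-12,-12 \right)}\right)^{2} = \left(\frac{1}{-25 - -7} - -144\right)^{2} = \left(\frac{1}{-25 + 7} + 144\right)^{2} = \left(\frac{1}{-18} + 144\right)^{2} = \left(- \frac{1}{18} + 144\right)^{2} = \left(\frac{2591}{18}\right)^{2} = \frac{6713281}{324}$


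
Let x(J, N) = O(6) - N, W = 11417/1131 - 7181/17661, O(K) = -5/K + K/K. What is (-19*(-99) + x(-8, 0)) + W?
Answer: 868253993/459186 ≈ 1890.9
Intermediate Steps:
O(K) = 1 - 5/K (O(K) = -5/K + 1 = 1 - 5/K)
W = 2224298/229593 (W = 11417*(1/1131) - 7181*1/17661 = 11417/1131 - 7181/17661 = 2224298/229593 ≈ 9.6880)
x(J, N) = ⅙ - N (x(J, N) = (-5 + 6)/6 - N = (⅙)*1 - N = ⅙ - N)
(-19*(-99) + x(-8, 0)) + W = (-19*(-99) + (⅙ - 1*0)) + 2224298/229593 = (1881 + (⅙ + 0)) + 2224298/229593 = (1881 + ⅙) + 2224298/229593 = 11287/6 + 2224298/229593 = 868253993/459186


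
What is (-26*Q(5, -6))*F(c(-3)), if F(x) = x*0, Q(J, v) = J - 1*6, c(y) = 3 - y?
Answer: 0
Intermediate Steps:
Q(J, v) = -6 + J (Q(J, v) = J - 6 = -6 + J)
F(x) = 0
(-26*Q(5, -6))*F(c(-3)) = -26*(-6 + 5)*0 = -26*(-1)*0 = 26*0 = 0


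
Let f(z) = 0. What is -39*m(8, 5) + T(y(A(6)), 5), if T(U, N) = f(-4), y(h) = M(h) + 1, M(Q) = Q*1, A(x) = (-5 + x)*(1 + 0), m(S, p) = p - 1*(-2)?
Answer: -273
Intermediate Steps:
m(S, p) = 2 + p (m(S, p) = p + 2 = 2 + p)
A(x) = -5 + x (A(x) = (-5 + x)*1 = -5 + x)
M(Q) = Q
y(h) = 1 + h (y(h) = h + 1 = 1 + h)
T(U, N) = 0
-39*m(8, 5) + T(y(A(6)), 5) = -39*(2 + 5) + 0 = -39*7 + 0 = -273 + 0 = -273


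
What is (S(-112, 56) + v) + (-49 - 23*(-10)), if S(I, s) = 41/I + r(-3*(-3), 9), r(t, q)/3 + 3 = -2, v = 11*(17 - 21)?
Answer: 13623/112 ≈ 121.63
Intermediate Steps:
v = -44 (v = 11*(-4) = -44)
r(t, q) = -15 (r(t, q) = -9 + 3*(-2) = -9 - 6 = -15)
S(I, s) = -15 + 41/I (S(I, s) = 41/I - 15 = -15 + 41/I)
(S(-112, 56) + v) + (-49 - 23*(-10)) = ((-15 + 41/(-112)) - 44) + (-49 - 23*(-10)) = ((-15 + 41*(-1/112)) - 44) + (-49 + 230) = ((-15 - 41/112) - 44) + 181 = (-1721/112 - 44) + 181 = -6649/112 + 181 = 13623/112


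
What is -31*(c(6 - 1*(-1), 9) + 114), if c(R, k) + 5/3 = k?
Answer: -11284/3 ≈ -3761.3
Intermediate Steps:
c(R, k) = -5/3 + k
-31*(c(6 - 1*(-1), 9) + 114) = -31*((-5/3 + 9) + 114) = -31*(22/3 + 114) = -31*364/3 = -11284/3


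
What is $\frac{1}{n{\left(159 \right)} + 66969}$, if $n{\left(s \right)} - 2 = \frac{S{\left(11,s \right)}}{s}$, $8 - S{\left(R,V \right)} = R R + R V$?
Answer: $\frac{159}{10646527} \approx 1.4934 \cdot 10^{-5}$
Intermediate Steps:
$S{\left(R,V \right)} = 8 - R^{2} - R V$ ($S{\left(R,V \right)} = 8 - \left(R R + R V\right) = 8 - \left(R^{2} + R V\right) = 8 - R^{2} - R V$)
$n{\left(s \right)} = 2 + \frac{-113 - 11 s}{s}$ ($n{\left(s \right)} = 2 + \frac{8 - 11^{2} - 11 s}{s} = 2 + \frac{8 - 121 - 11 s}{s} = 2 + \frac{-113 - 11 s}{s}$)
$\frac{1}{n{\left(159 \right)} + 66969} = \frac{1}{\left(-9 - \frac{113}{159}\right) + 66969} = \frac{1}{- \frac{1544}{159} + 66969} = \frac{1}{\frac{10646527}{159}} = \frac{159}{10646527}$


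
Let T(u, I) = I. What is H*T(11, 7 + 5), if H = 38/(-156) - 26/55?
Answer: -6146/715 ≈ -8.5958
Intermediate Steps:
H = -3073/4290 (H = 38*(-1/156) - 26*1/55 = -19/78 - 26/55 = -3073/4290 ≈ -0.71632)
H*T(11, 7 + 5) = -3073*(7 + 5)/4290 = -3073/4290*12 = -6146/715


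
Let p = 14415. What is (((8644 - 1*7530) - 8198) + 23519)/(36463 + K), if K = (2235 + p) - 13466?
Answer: 16435/39647 ≈ 0.41453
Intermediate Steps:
K = 3184 (K = (2235 + 14415) - 13466 = 16650 - 13466 = 3184)
(((8644 - 1*7530) - 8198) + 23519)/(36463 + K) = (((8644 - 1*7530) - 8198) + 23519)/(36463 + 3184) = (((8644 - 7530) - 8198) + 23519)/39647 = ((1114 - 8198) + 23519)*(1/39647) = (-7084 + 23519)*(1/39647) = 16435*(1/39647) = 16435/39647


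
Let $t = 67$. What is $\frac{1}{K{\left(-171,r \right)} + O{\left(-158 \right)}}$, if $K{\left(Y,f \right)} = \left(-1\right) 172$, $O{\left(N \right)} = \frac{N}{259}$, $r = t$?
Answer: $- \frac{259}{44706} \approx -0.0057934$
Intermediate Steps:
$r = 67$
$O{\left(N \right)} = \frac{N}{259}$ ($O{\left(N \right)} = N \frac{1}{259} = \frac{N}{259}$)
$K{\left(Y,f \right)} = -172$
$\frac{1}{K{\left(-171,r \right)} + O{\left(-158 \right)}} = \frac{1}{-172 + \frac{1}{259} \left(-158\right)} = \frac{1}{-172 - \frac{158}{259}} = \frac{1}{- \frac{44706}{259}} = - \frac{259}{44706}$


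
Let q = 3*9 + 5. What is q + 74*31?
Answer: 2326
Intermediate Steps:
q = 32 (q = 27 + 5 = 32)
q + 74*31 = 32 + 74*31 = 32 + 2294 = 2326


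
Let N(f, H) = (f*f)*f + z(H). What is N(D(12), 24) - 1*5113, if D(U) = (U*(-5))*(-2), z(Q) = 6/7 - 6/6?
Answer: 12060208/7 ≈ 1.7229e+6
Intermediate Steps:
z(Q) = -⅐ (z(Q) = 6*(⅐) - 6*⅙ = 6/7 - 1 = -⅐)
D(U) = 10*U (D(U) = -5*U*(-2) = 10*U)
N(f, H) = -⅐ + f³ (N(f, H) = (f*f)*f - ⅐ = f²*f - ⅐ = f³ - ⅐ = -⅐ + f³)
N(D(12), 24) - 1*5113 = (-⅐ + (10*12)³) - 1*5113 = (-⅐ + 120³) - 5113 = (-⅐ + 1728000) - 5113 = 12095999/7 - 5113 = 12060208/7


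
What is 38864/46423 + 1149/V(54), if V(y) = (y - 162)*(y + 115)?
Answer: 16820659/21725964 ≈ 0.77422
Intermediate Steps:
V(y) = (-162 + y)*(115 + y)
38864/46423 + 1149/V(54) = 38864/46423 + 1149/(-18630 + 54**2 - 47*54) = 38864*(1/46423) + 1149/(-18630 + 2916 - 2538) = 38864/46423 + 1149/(-18252) = 38864/46423 + 1149*(-1/18252) = 38864/46423 - 383/6084 = 16820659/21725964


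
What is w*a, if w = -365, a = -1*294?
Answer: 107310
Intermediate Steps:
a = -294
w*a = -365*(-294) = 107310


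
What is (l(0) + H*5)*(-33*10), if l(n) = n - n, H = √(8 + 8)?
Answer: -6600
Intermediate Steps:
H = 4 (H = √16 = 4)
l(n) = 0
(l(0) + H*5)*(-33*10) = (0 + 4*5)*(-33*10) = (0 + 20)*(-330) = 20*(-330) = -6600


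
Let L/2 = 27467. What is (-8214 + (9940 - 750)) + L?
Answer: 55910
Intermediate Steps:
L = 54934 (L = 2*27467 = 54934)
(-8214 + (9940 - 750)) + L = (-8214 + (9940 - 750)) + 54934 = (-8214 + 9190) + 54934 = 976 + 54934 = 55910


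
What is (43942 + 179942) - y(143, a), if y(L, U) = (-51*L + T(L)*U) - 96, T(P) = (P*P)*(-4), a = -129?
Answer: -10320411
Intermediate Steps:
T(P) = -4*P**2 (T(P) = P**2*(-4) = -4*P**2)
y(L, U) = -96 - 51*L - 4*U*L**2 (y(L, U) = (-51*L + (-4*L**2)*U) - 96 = (-51*L - 4*U*L**2) - 96 = -96 - 51*L - 4*U*L**2)
(43942 + 179942) - y(143, a) = (43942 + 179942) - (-96 - 51*143 - 4*(-129)*143**2) = 223884 - (-96 - 7293 - 4*(-129)*20449) = 223884 - (-96 - 7293 + 10551684) = 223884 - 1*10544295 = 223884 - 10544295 = -10320411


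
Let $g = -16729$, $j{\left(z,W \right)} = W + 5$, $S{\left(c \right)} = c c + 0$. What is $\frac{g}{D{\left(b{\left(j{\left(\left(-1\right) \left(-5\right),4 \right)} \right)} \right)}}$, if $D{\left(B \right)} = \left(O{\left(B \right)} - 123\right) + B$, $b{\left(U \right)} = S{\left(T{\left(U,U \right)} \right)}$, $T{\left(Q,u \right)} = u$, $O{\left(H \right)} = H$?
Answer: $- \frac{16729}{39} \approx -428.95$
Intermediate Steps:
$S{\left(c \right)} = c^{2}$ ($S{\left(c \right)} = c^{2} + 0 = c^{2}$)
$j{\left(z,W \right)} = 5 + W$
$b{\left(U \right)} = U^{2}$
$D{\left(B \right)} = -123 + 2 B$ ($D{\left(B \right)} = \left(B - 123\right) + B = \left(-123 + B\right) + B = -123 + 2 B$)
$\frac{g}{D{\left(b{\left(j{\left(\left(-1\right) \left(-5\right),4 \right)} \right)} \right)}} = - \frac{16729}{-123 + 2 \left(5 + 4\right)^{2}} = - \frac{16729}{-123 + 2 \cdot 9^{2}} = - \frac{16729}{-123 + 2 \cdot 81} = - \frac{16729}{-123 + 162} = - \frac{16729}{39}$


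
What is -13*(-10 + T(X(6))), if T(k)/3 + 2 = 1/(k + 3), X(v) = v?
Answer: 611/3 ≈ 203.67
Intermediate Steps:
T(k) = -6 + 3/(3 + k) (T(k) = -6 + 3/(k + 3) = -6 + 3/(3 + k))
-13*(-10 + T(X(6))) = -13*(-10 + 3*(-5 - 2*6)/(3 + 6)) = -13*(-10 + 3*(-5 - 12)/9) = -13*(-10 + 3*(⅑)*(-17)) = -13*(-10 - 17/3) = -13*(-47/3) = 611/3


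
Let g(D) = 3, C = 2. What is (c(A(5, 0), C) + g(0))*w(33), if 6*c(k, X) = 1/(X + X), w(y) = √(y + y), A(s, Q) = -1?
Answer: 73*√66/24 ≈ 24.711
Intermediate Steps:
w(y) = √2*√y (w(y) = √(2*y) = √2*√y)
c(k, X) = 1/(12*X) (c(k, X) = 1/(6*(X + X)) = 1/(6*((2*X))) = (1/(2*X))/6 = 1/(12*X))
(c(A(5, 0), C) + g(0))*w(33) = ((1/12)/2 + 3)*(√2*√33) = ((1/12)*(½) + 3)*√66 = (1/24 + 3)*√66 = 73*√66/24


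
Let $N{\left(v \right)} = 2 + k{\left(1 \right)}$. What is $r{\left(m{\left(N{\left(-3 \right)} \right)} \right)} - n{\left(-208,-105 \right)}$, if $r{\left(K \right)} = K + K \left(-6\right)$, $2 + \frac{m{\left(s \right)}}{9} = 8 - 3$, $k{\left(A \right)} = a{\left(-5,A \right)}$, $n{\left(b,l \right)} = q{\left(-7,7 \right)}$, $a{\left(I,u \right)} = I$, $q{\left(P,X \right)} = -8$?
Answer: $-127$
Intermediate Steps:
$n{\left(b,l \right)} = -8$
$k{\left(A \right)} = -5$
$N{\left(v \right)} = -3$ ($N{\left(v \right)} = 2 - 5 = -3$)
$m{\left(s \right)} = 27$ ($m{\left(s \right)} = -18 + 9 \left(8 - 3\right) = -18 + 9 \cdot 5 = -18 + 45 = 27$)
$r{\left(K \right)} = - 5 K$ ($r{\left(K \right)} = K - 6 K = - 5 K$)
$r{\left(m{\left(N{\left(-3 \right)} \right)} \right)} - n{\left(-208,-105 \right)} = \left(-5\right) 27 - -8 = -135 + 8 = -127$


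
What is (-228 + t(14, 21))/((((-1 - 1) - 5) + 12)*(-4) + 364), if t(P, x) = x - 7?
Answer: -107/172 ≈ -0.62209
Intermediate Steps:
t(P, x) = -7 + x
(-228 + t(14, 21))/((((-1 - 1) - 5) + 12)*(-4) + 364) = (-228 + (-7 + 21))/((((-1 - 1) - 5) + 12)*(-4) + 364) = (-228 + 14)/(((-2 - 5) + 12)*(-4) + 364) = -214/((-7 + 12)*(-4) + 364) = -214/(5*(-4) + 364) = -214/(-20 + 364) = -214/344 = -214*1/344 = -107/172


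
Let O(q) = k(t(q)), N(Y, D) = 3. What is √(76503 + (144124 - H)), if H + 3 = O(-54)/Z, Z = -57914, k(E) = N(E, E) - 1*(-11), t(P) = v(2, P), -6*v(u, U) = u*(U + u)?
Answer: √184999986927569/28957 ≈ 469.71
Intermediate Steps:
v(u, U) = -u*(U + u)/6
t(P) = -⅔ - P/3 (t(P) = -⅙*2*(P + 2) = -⅙*2*(2 + P) = -⅔ - P/3)
k(E) = 14 (k(E) = 3 - 1*(-11) = 3 + 11 = 14)
O(q) = 14
H = -86878/28957 (H = -3 + 14/(-57914) = -3 + 14*(-1/57914) = -3 - 7/28957 = -86878/28957 ≈ -3.0002)
√(76503 + (144124 - H)) = √(76503 + (144124 - 1*(-86878/28957))) = √(76503 + (144124 + 86878/28957)) = √(76503 + 4173485546/28957) = √(6388782917/28957) = √184999986927569/28957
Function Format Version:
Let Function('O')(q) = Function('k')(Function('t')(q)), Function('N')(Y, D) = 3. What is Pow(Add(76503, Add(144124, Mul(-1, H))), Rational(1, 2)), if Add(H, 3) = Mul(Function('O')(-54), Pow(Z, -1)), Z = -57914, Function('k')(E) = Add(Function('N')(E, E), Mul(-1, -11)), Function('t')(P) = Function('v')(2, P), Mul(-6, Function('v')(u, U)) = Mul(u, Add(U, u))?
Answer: Mul(Rational(1, 28957), Pow(184999986927569, Rational(1, 2))) ≈ 469.71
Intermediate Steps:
Function('v')(u, U) = Mul(Rational(-1, 6), u, Add(U, u)) (Function('v')(u, U) = Mul(Rational(-1, 6), Mul(u, Add(U, u))) = Mul(Rational(-1, 6), u, Add(U, u)))
Function('t')(P) = Add(Rational(-2, 3), Mul(Rational(-1, 3), P)) (Function('t')(P) = Mul(Rational(-1, 6), 2, Add(P, 2)) = Mul(Rational(-1, 6), 2, Add(2, P)) = Add(Rational(-2, 3), Mul(Rational(-1, 3), P)))
Function('k')(E) = 14 (Function('k')(E) = Add(3, Mul(-1, -11)) = Add(3, 11) = 14)
Function('O')(q) = 14
H = Rational(-86878, 28957) (H = Add(-3, Mul(14, Pow(-57914, -1))) = Add(-3, Mul(14, Rational(-1, 57914))) = Add(-3, Rational(-7, 28957)) = Rational(-86878, 28957) ≈ -3.0002)
Pow(Add(76503, Add(144124, Mul(-1, H))), Rational(1, 2)) = Pow(Add(76503, Add(144124, Mul(-1, Rational(-86878, 28957)))), Rational(1, 2)) = Pow(Add(76503, Add(144124, Rational(86878, 28957))), Rational(1, 2)) = Pow(Add(76503, Rational(4173485546, 28957)), Rational(1, 2)) = Pow(Rational(6388782917, 28957), Rational(1, 2)) = Mul(Rational(1, 28957), Pow(184999986927569, Rational(1, 2)))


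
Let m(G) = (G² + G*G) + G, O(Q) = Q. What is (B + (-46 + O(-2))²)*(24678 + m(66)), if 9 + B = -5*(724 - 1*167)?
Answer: -16393440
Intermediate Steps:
m(G) = G + 2*G² (m(G) = (G² + G²) + G = 2*G² + G = G + 2*G²)
B = -2794 (B = -9 - 5*(724 - 1*167) = -9 - 5*(724 - 167) = -9 - 5*557 = -9 - 2785 = -2794)
(B + (-46 + O(-2))²)*(24678 + m(66)) = (-2794 + (-46 - 2)²)*(24678 + 66*(1 + 2*66)) = (-2794 + (-48)²)*(24678 + 66*(1 + 132)) = (-2794 + 2304)*(24678 + 66*133) = -490*(24678 + 8778) = -490*33456 = -16393440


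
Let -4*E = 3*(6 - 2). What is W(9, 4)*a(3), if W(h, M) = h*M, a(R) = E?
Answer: -108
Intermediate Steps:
E = -3 (E = -3*(6 - 2)/4 = -3*4/4 = -1/4*12 = -3)
a(R) = -3
W(h, M) = M*h
W(9, 4)*a(3) = (4*9)*(-3) = 36*(-3) = -108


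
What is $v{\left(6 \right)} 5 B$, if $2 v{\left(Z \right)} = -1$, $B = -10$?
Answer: $25$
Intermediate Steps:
$v{\left(Z \right)} = - \frac{1}{2}$ ($v{\left(Z \right)} = \frac{1}{2} \left(-1\right) = - \frac{1}{2}$)
$v{\left(6 \right)} 5 B = \left(- \frac{1}{2}\right) 5 \left(-10\right) = \left(- \frac{5}{2}\right) \left(-10\right) = 25$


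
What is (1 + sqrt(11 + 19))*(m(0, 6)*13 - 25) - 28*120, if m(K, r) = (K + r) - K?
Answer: -3307 + 53*sqrt(30) ≈ -3016.7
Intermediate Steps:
m(K, r) = r
(1 + sqrt(11 + 19))*(m(0, 6)*13 - 25) - 28*120 = (1 + sqrt(11 + 19))*(6*13 - 25) - 28*120 = (1 + sqrt(30))*(78 - 25) - 3360 = (1 + sqrt(30))*53 - 3360 = (53 + 53*sqrt(30)) - 3360 = -3307 + 53*sqrt(30)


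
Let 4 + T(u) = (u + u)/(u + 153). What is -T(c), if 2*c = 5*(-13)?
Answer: 1094/241 ≈ 4.5394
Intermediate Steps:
c = -65/2 (c = (5*(-13))/2 = (½)*(-65) = -65/2 ≈ -32.500)
T(u) = -4 + 2*u/(153 + u) (T(u) = -4 + (u + u)/(u + 153) = -4 + (2*u)/(153 + u) = -4 + 2*u/(153 + u))
-T(c) = -2*(-306 - 1*(-65/2))/(153 - 65/2) = -2*(-306 + 65/2)/241/2 = -2*2*(-547)/(241*2) = -1*(-1094/241) = 1094/241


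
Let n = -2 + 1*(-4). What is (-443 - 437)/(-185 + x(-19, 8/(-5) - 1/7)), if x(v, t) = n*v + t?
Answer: 15400/1273 ≈ 12.097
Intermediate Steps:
n = -6 (n = -2 - 4 = -6)
x(v, t) = t - 6*v (x(v, t) = -6*v + t = t - 6*v)
(-443 - 437)/(-185 + x(-19, 8/(-5) - 1/7)) = (-443 - 437)/(-185 + ((8/(-5) - 1/7) - 6*(-19))) = -880/(-185 + ((8*(-1/5) - 1*1/7) + 114)) = -880/(-185 + ((-8/5 - 1/7) + 114)) = -880/(-185 + (-61/35 + 114)) = -880/(-185 + 3929/35) = -880/(-2546/35) = -880*(-35/2546) = 15400/1273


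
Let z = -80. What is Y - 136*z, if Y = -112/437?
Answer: 4754448/437 ≈ 10880.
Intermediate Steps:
Y = -112/437 (Y = -112*1/437 = -112/437 ≈ -0.25629)
Y - 136*z = -112/437 - 136*(-80) = -112/437 + 10880 = 4754448/437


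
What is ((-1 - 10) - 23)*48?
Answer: -1632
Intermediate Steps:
((-1 - 10) - 23)*48 = (-11 - 23)*48 = -34*48 = -1632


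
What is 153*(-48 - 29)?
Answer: -11781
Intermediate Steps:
153*(-48 - 29) = 153*(-77) = -11781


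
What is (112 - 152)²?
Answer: 1600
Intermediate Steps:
(112 - 152)² = (-40)² = 1600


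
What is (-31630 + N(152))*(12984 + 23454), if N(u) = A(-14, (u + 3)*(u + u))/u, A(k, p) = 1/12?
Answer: -350370311687/304 ≈ -1.1525e+9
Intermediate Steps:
A(k, p) = 1/12
N(u) = 1/(12*u)
(-31630 + N(152))*(12984 + 23454) = (-31630 + (1/12)/152)*(12984 + 23454) = (-31630 + (1/12)*(1/152))*36438 = (-31630 + 1/1824)*36438 = -57693119/1824*36438 = -350370311687/304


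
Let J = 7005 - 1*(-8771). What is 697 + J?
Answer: 16473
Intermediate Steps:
J = 15776 (J = 7005 + 8771 = 15776)
697 + J = 697 + 15776 = 16473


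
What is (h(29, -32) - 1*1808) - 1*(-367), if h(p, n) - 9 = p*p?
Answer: -591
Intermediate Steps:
h(p, n) = 9 + p**2 (h(p, n) = 9 + p*p = 9 + p**2)
(h(29, -32) - 1*1808) - 1*(-367) = ((9 + 29**2) - 1*1808) - 1*(-367) = ((9 + 841) - 1808) + 367 = (850 - 1808) + 367 = -958 + 367 = -591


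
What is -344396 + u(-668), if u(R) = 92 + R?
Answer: -344972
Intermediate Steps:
-344396 + u(-668) = -344396 + (92 - 668) = -344396 - 576 = -344972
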